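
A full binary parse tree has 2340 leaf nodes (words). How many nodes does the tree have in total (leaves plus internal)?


Leaf nodes (terminals): 2340
Internal nodes = n - 1 = 2340 - 1 = 2339
Total = leaves + internal = 2340 + 2339 = 4679

4679


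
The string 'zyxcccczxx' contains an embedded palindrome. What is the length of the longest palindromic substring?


Scanning 'zyxcccczxx' for palindromic substrings.
Substring at positions 3-6: 'cccc'.
Check: reverse('cccc') = 'cccc' -> palindrome confirmed.
Neighbouring characters ('x' / 'z') break symmetry, so it cannot extend further.
No longer palindromic substring exists; longest length = 4

4


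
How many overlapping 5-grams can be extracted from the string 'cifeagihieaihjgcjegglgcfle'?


String 'cifeagihieaihjgcjegglgcfle' has length L = 26.
Number of overlapping n-grams = L - n + 1
Substituting: 26 - 5 + 1 = 22

22


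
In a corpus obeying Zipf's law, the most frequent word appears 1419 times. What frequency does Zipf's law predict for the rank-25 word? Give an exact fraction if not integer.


Zipf's law: freq(rank) = f1 / rank
f1 = 1419, rank = 25
freq = 1419 / 25
GCD(1419, 25) = 1
Simplified: 1419/25

1419/25


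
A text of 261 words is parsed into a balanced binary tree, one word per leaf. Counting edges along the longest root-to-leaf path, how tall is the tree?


In a balanced binary tree with n leaves the deepest leaf is ceil(log2(n)) edges below the root.
log2(261) = 8.0279
ceil(8.0279) = 9
height (edges) = 9

9


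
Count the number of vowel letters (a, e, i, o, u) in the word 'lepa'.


Scanning each character of 'lepa':
  Position 1: 'l' -> consonant (running count: 0)
  Position 2: 'e' -> vowel (running count: 1)
  Position 3: 'p' -> consonant (running count: 1)
  Position 4: 'a' -> vowel (running count: 2)
Total vowels: 2

2


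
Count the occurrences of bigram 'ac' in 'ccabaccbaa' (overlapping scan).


Scanning 'ccabaccbaa' for bigram 'ac':
  Position 0: 'cc' -> no
  Position 1: 'ca' -> no
  Position 2: 'ab' -> no
  Position 3: 'ba' -> no
  Position 4: 'ac' -> MATCH
  Position 5: 'cc' -> no
  Position 6: 'cb' -> no
  Position 7: 'ba' -> no
  Position 8: 'aa' -> no
Total matches: 1

1


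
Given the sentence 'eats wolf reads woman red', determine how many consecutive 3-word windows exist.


Word trigrams from [5] words:
  Trigram 1: (eats wolf reads)
  Trigram 2: (wolf reads woman)
  Trigram 3: (reads woman red)
Total word trigrams: 5 - 2 = 3

3


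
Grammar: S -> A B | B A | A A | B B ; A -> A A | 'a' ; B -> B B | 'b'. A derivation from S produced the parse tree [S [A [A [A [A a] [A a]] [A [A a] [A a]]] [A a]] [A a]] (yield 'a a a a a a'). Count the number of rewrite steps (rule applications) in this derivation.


Every bracketed nonterminal node [X ...] in the tree is produced by exactly one rule application.
Reading the tree off as a leftmost derivation:
  Step 1: S  =>  A A   (applied S -> A A)
  Step 2: A A  =>  A A A   (applied A -> A A)
  Step 3: A A A  =>  A A A A   (applied A -> A A)
  Step 4: A A A A  =>  A A A A A   (applied A -> A A)
  Step 5: A A A A A  =>  a A A A A   (applied A -> a)
  Step 6: a A A A A  =>  a a A A A   (applied A -> a)
  Step 7: a a A A A  =>  a a A A A A   (applied A -> A A)
  Step 8: a a A A A A  =>  a a a A A A   (applied A -> a)
  Step 9: a a a A A A  =>  a a a a A A   (applied A -> a)
  Step 10: a a a a A A  =>  a a a a a A   (applied A -> a)
  Step 11: a a a a a A  =>  a a a a a a   (applied A -> a)
Final yield: a a a a a a
Total rewrite steps: 11

11


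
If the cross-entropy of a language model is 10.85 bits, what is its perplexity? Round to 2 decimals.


Perplexity formula: PP = 2^H
H = 10.85
PP = 2^10.85
Decompose: 2^10.85 = 2^10 * 2^0.85
2^10 = 1024, 2^0.85 ~ 1.8025009
PP ~ 1024 * 1.8025009 = 1845.7609216
Rounded to 2 decimals: 1845.76

1845.76


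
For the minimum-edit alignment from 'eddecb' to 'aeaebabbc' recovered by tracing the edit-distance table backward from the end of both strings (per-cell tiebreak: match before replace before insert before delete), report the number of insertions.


Edit distance = 7. Backtracking from cell (6, 9) with preference match > replace > insert > delete,
then listing the resulting alignment 'eddecb' -> 'aeaebabbc' left to right:
  Step 1: insert 'a' [insertion #1]
  Step 2: keep 'e'
  Step 3: insert 'a' [insertion #2]
  Step 4: replace d->e
  Step 5: replace d->b
  Step 6: replace e->a
  Step 7: replace c->b
  Step 8: keep 'b'
  Step 9: insert 'c' [insertion #3]
Total insertions: 3

3


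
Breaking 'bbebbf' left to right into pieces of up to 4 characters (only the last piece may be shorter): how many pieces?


'bbebbf' has 6 characters.
Chunking with max size 4:
  Chunk 1: 'bbeb' (positions 0-3)
  Chunk 2: 'bf' (positions 4-5)
Total chunks: ceil(6 / 4) = 2

2


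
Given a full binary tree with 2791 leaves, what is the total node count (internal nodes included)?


Leaf nodes (terminals): 2791
Internal nodes = n - 1 = 2791 - 1 = 2790
Total = leaves + internal = 2791 + 2790 = 5581

5581


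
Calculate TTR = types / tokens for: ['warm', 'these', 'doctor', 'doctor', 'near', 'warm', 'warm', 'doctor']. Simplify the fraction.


Tokens: 8
Unique types: ('doctor', 'near', 'these', 'warm') = 4
TTR = 4/8
Simplify: divide both by 4 -> 1/2
TTR = 1/2

1/2


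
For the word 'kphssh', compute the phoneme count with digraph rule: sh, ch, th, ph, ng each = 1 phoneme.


Parsing 'kphssh' greedily, digraphs first:
  'k' -> consonant phoneme (phonemes so far: 1)
  'ph' -> digraph (1 consonant phoneme) (phonemes so far: 2)
  's' -> consonant phoneme (phonemes so far: 3)
  'sh' -> digraph (1 consonant phoneme) (phonemes so far: 4)
Total phonemes: 4

4


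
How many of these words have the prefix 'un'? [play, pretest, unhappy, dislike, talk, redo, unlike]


Checking each word for prefix 'un':
  'play' -> no (count: 0)
  'pretest' -> no (count: 0)
  'unhappy' -> YES, starts with 'un' (count: 1)
  'dislike' -> no (count: 1)
  'talk' -> no (count: 1)
  'redo' -> no (count: 1)
  'unlike' -> YES, starts with 'un' (count: 2)
Total with prefix 'un': 2

2


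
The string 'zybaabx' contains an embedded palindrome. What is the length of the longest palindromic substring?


Scanning 'zybaabx' for palindromic substrings.
Substring at positions 2-5: 'baab'.
Check: reverse('baab') = 'baab' -> palindrome confirmed.
Neighbouring characters ('y' / 'x') break symmetry, so it cannot extend further.
No longer palindromic substring exists; longest length = 4

4


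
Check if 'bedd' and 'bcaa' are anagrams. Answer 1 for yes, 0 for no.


Sort characters of 'bedd': 'bdde'
Sort characters of 'bcaa': 'aabc'
Sorted forms differ -> they are NOT anagrams
Result: 0

0


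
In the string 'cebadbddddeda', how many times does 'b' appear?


Scanning 'cebadbddddeda' for 'b':
  Position 2: 'b' -> MATCH (count: 1)
  Position 5: 'b' -> MATCH (count: 2)
Total occurrences of 'b': 2

2


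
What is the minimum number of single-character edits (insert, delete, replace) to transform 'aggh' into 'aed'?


Building DP table for s1='aggh' (len 4) and s2='aed' (len 3):
       a  e  d
    0  1  2  3
  a 1  0  1  2
  g 2  1  1  2
  g 3  2  2  2
  h 4  3  3  3
Edit distance = dp[4][3] = 3

3


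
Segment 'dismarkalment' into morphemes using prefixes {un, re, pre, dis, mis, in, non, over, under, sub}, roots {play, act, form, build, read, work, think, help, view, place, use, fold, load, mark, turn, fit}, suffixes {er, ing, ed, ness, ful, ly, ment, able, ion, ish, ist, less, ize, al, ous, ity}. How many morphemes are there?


Segmenting 'dismarkalment' against the inventory:
  'dis' -> prefix (morpheme 1)
  'mark' -> root (morpheme 2)
  'al' -> suffix (morpheme 3)
  'ment' -> suffix (morpheme 4)
Total morphemes: 4

4


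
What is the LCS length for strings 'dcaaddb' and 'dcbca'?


DP table for LCS of 'dcaaddb' and 'dcbca':
       d  c  b  c  a
    0  0  0  0  0  0
  d 0  1  1  1  1  1
  c 0  1  2  2  2  2
  a 0  1  2  2  2  3
  a 0  1  2  2  2  3
  d 0  1  2  2  2  3
  d 0  1  2  2  2  3
  b 0  1  2  3  3  3
LCS: 'dca'
LCS length = 3

3


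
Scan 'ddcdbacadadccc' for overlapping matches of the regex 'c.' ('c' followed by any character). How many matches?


Pattern: c. means 'c' followed by any character.
Scanning 'ddcdbacadadccc' position-by-position:
  Pos 0: window 'dd' -> no
  Pos 1: window 'dc' -> no
  Pos 2: window 'cd' -> MATCH
  Pos 3: window 'db' -> no
  Pos 4: window 'ba' -> no
  Pos 5: window 'ac' -> no
  Pos 6: window 'ca' -> MATCH
  Pos 7: window 'ad' -> no
  Pos 8: window 'da' -> no
  Pos 9: window 'ad' -> no
  Pos 10: window 'dc' -> no
  Pos 11: window 'cc' -> MATCH
  Pos 12: window 'cc' -> MATCH
  Pos 13: window 'c' -> no
Total matches: 4

4


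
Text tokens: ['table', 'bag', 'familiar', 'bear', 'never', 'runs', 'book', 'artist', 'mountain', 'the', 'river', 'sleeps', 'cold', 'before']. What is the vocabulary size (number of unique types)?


Listing all tokens and tracking unique types:
  Token 1: 'table' -> NEW (unique so far: 1)
  Token 2: 'bag' -> NEW (unique so far: 2)
  Token 3: 'familiar' -> NEW (unique so far: 3)
  Token 4: 'bear' -> NEW (unique so far: 4)
  Token 5: 'never' -> NEW (unique so far: 5)
  Token 6: 'runs' -> NEW (unique so far: 6)
  Token 7: 'book' -> NEW (unique so far: 7)
  Token 8: 'artist' -> NEW (unique so far: 8)
  Token 9: 'mountain' -> NEW (unique so far: 9)
  Token 10: 'the' -> NEW (unique so far: 10)
  Token 11: 'river' -> NEW (unique so far: 11)
  Token 12: 'sleeps' -> NEW (unique so far: 12)
  Token 13: 'cold' -> NEW (unique so far: 13)
  Token 14: 'before' -> NEW (unique so far: 14)
Unique types: ('artist', 'bag', 'bear', 'before', 'book', 'cold', 'familiar', 'mountain', 'never', 'river', 'runs', 'sleeps', 'table', 'the')
Vocabulary size: 14

14


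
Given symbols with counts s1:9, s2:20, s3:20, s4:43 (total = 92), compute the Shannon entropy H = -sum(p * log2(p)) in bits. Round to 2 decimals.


Computing entropy H = -sum(p_i * log2(p_i)):
  s1: p = 9/92 = 0.0978, -p*log2(p) = 0.3281
  s2: p = 20/92 = 0.2174, -p*log2(p) = 0.4786
  s3: p = 20/92 = 0.2174, -p*log2(p) = 0.4786
  s4: p = 43/92 = 0.4674, -p*log2(p) = 0.5129
H = sum of terms = 1.7982
Rounded to 2 decimals: 1.80

1.80


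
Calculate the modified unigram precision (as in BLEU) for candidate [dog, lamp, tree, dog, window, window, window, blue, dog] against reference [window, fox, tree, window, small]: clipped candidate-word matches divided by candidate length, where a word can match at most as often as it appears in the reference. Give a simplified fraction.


Reference word counts: {'fox': 1, 'small': 1, 'tree': 1, 'window': 2}
Checking each candidate word (with clipping):
  'dog' -> not in reference -> no match (matches: 0)
  'lamp' -> not in reference -> no match (matches: 0)
  'tree' -> in reference (ref count 1, used 1/1) -> match (matches: 1)
  'dog' -> not in reference -> no match (matches: 1)
  'window' -> in reference (ref count 2, used 1/2) -> match (matches: 2)
  'window' -> in reference (ref count 2, used 2/2) -> match (matches: 3)
  'window' -> ref count 2 already used up (2/2) -> clipped, no match (matches: 3)
  'blue' -> not in reference -> no match (matches: 3)
  'dog' -> not in reference -> no match (matches: 3)
Clipped matches: 3, Candidate length: 9
Precision = 3/9 = 1/3

1/3


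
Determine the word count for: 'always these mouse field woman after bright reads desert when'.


Counting words by splitting on spaces:
  Word 1: 'always'
  Word 2: 'these'
  Word 3: 'mouse'
  Word 4: 'field'
  Word 5: 'woman'
  Word 6: 'after'
  Word 7: 'bright'
  Word 8: 'reads'
  Word 9: 'desert'
  Word 10: 'when'
Total words: 10

10


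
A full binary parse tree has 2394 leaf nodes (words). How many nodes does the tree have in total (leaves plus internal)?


Leaf nodes (terminals): 2394
Internal nodes = n - 1 = 2394 - 1 = 2393
Total = leaves + internal = 2394 + 2393 = 4787

4787


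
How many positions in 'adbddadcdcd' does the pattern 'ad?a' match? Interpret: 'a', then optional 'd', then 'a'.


Pattern: ad?a means 'a', then optional 'd', then 'a'.
Scanning 'adbddadcdcd' position-by-position:
  Pos 0: window 'adb' -> no
  Pos 1: window 'dbd' -> no
  Pos 2: window 'bdd' -> no
  Pos 3: window 'dda' -> no
  Pos 4: window 'dad' -> no
  Pos 5: window 'adc' -> no
  Pos 6: window 'dcd' -> no
  Pos 7: window 'cdc' -> no
  Pos 8: window 'dcd' -> no
  Pos 9: window 'cd' -> no
  Pos 10: window 'd' -> no
Total matches: 0

0


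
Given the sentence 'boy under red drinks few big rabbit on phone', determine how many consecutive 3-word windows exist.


Word trigrams from [9] words:
  Trigram 1: (boy under red)
  Trigram 2: (under red drinks)
  Trigram 3: (red drinks few)
  Trigram 4: (drinks few big)
  Trigram 5: (few big rabbit)
  Trigram 6: (big rabbit on)
  Trigram 7: (rabbit on phone)
Total word trigrams: 9 - 2 = 7

7


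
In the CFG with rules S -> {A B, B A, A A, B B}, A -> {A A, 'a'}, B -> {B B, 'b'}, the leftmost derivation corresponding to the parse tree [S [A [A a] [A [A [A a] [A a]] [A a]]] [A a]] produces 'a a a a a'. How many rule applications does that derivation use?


Every bracketed nonterminal node [X ...] in the tree is produced by exactly one rule application.
Reading the tree off as a leftmost derivation:
  Step 1: S  =>  A A   (applied S -> A A)
  Step 2: A A  =>  A A A   (applied A -> A A)
  Step 3: A A A  =>  a A A   (applied A -> a)
  Step 4: a A A  =>  a A A A   (applied A -> A A)
  Step 5: a A A A  =>  a A A A A   (applied A -> A A)
  Step 6: a A A A A  =>  a a A A A   (applied A -> a)
  Step 7: a a A A A  =>  a a a A A   (applied A -> a)
  Step 8: a a a A A  =>  a a a a A   (applied A -> a)
  Step 9: a a a a A  =>  a a a a a   (applied A -> a)
Final yield: a a a a a
Total rewrite steps: 9

9


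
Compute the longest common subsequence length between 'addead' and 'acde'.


DP table for LCS of 'addead' and 'acde':
       a  c  d  e
    0  0  0  0  0
  a 0  1  1  1  1
  d 0  1  1  2  2
  d 0  1  1  2  2
  e 0  1  1  2  3
  a 0  1  1  2  3
  d 0  1  1  2  3
LCS: 'ade'
LCS length = 3

3


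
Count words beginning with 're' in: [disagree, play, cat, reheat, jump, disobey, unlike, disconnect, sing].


Checking each word for prefix 're':
  'disagree' -> no (count: 0)
  'play' -> no (count: 0)
  'cat' -> no (count: 0)
  'reheat' -> YES, starts with 're' (count: 1)
  'jump' -> no (count: 1)
  'disobey' -> no (count: 1)
  'unlike' -> no (count: 1)
  'disconnect' -> no (count: 1)
  'sing' -> no (count: 1)
Total with prefix 're': 1

1


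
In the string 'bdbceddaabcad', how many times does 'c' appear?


Scanning 'bdbceddaabcad' for 'c':
  Position 3: 'c' -> MATCH (count: 1)
  Position 10: 'c' -> MATCH (count: 2)
Total occurrences of 'c': 2

2


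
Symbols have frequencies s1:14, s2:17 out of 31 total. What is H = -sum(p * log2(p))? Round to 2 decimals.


Computing entropy H = -sum(p_i * log2(p_i)):
  s1: p = 14/31 = 0.4516, -p*log2(p) = 0.5179
  s2: p = 17/31 = 0.5484, -p*log2(p) = 0.4753
H = sum of terms = 0.9932
Rounded to 2 decimals: 0.99

0.99


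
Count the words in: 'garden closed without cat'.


Counting words by splitting on spaces:
  Word 1: 'garden'
  Word 2: 'closed'
  Word 3: 'without'
  Word 4: 'cat'
Total words: 4

4


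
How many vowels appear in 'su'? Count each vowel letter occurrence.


Scanning each character of 'su':
  Position 1: 's' -> consonant (running count: 0)
  Position 2: 'u' -> vowel (running count: 1)
Total vowels: 1

1


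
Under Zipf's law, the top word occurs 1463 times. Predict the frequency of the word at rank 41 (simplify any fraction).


Zipf's law: freq(rank) = f1 / rank
f1 = 1463, rank = 41
freq = 1463 / 41
GCD(1463, 41) = 1
Simplified: 1463/41

1463/41


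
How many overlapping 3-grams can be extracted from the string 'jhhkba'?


String 'jhhkba' has length L = 6.
Number of overlapping n-grams = L - n + 1
Substituting: 6 - 3 + 1 = 4

4


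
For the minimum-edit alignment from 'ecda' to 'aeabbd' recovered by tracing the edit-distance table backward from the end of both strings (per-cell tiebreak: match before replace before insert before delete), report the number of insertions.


Edit distance = 5. Backtracking from cell (4, 6) with preference match > replace > insert > delete,
then listing the resulting alignment 'ecda' -> 'aeabbd' left to right:
  Step 1: insert 'a' [insertion #1]
  Step 2: keep 'e'
  Step 3: insert 'a' [insertion #2]
  Step 4: replace c->b
  Step 5: replace d->b
  Step 6: replace a->d
Total insertions: 2

2


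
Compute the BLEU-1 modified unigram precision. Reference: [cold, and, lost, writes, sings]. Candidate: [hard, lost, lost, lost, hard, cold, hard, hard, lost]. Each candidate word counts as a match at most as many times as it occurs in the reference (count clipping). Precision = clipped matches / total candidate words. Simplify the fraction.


Reference word counts: {'and': 1, 'cold': 1, 'lost': 1, 'sings': 1, 'writes': 1}
Checking each candidate word (with clipping):
  'hard' -> not in reference -> no match (matches: 0)
  'lost' -> in reference (ref count 1, used 1/1) -> match (matches: 1)
  'lost' -> ref count 1 already used up (1/1) -> clipped, no match (matches: 1)
  'lost' -> ref count 1 already used up (1/1) -> clipped, no match (matches: 1)
  'hard' -> not in reference -> no match (matches: 1)
  'cold' -> in reference (ref count 1, used 1/1) -> match (matches: 2)
  'hard' -> not in reference -> no match (matches: 2)
  'hard' -> not in reference -> no match (matches: 2)
  'lost' -> ref count 1 already used up (1/1) -> clipped, no match (matches: 2)
Clipped matches: 2, Candidate length: 9
Precision = 2/9

2/9


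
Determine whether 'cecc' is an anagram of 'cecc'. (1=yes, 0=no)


Sort characters of 'cecc': 'ccce'
Sort characters of 'cecc': 'ccce'
Sorted forms match -> they ARE anagrams
Result: 1

1


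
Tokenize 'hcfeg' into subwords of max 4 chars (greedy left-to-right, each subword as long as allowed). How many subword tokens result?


'hcfeg' has 5 characters.
Chunking with max size 4:
  Chunk 1: 'hcfe' (positions 0-3)
  Chunk 2: 'g' (positions 4-4)
Total chunks: ceil(5 / 4) = 2

2


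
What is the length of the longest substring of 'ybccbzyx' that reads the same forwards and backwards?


Scanning 'ybccbzyx' for palindromic substrings.
Substring at positions 1-4: 'bccb'.
Check: reverse('bccb') = 'bccb' -> palindrome confirmed.
Neighbouring characters ('y' / 'z') break symmetry, so it cannot extend further.
No longer palindromic substring exists; longest length = 4

4


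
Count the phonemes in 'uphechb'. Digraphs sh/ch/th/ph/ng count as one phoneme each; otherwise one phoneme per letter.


Parsing 'uphechb' greedily, digraphs first:
  'u' -> vowel phoneme (phonemes so far: 1)
  'ph' -> digraph (1 consonant phoneme) (phonemes so far: 2)
  'e' -> vowel phoneme (phonemes so far: 3)
  'ch' -> digraph (1 consonant phoneme) (phonemes so far: 4)
  'b' -> consonant phoneme (phonemes so far: 5)
Total phonemes: 5

5


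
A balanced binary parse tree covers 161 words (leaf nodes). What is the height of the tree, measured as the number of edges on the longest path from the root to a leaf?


In a balanced binary tree with n leaves the deepest leaf is ceil(log2(n)) edges below the root.
log2(161) = 7.3309
ceil(7.3309) = 8
height (edges) = 8

8


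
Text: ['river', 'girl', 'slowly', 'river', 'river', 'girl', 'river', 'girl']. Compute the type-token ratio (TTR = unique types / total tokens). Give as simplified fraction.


Tokens: 8
Unique types: ('girl', 'river', 'slowly') = 3
TTR = 3/8
Already in lowest terms.

3/8


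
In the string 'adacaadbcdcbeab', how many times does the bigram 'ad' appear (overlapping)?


Scanning 'adacaadbcdcbeab' for bigram 'ad':
  Position 0: 'ad' -> MATCH
  Position 1: 'da' -> no
  Position 2: 'ac' -> no
  Position 3: 'ca' -> no
  Position 4: 'aa' -> no
  Position 5: 'ad' -> MATCH
  Position 6: 'db' -> no
  Position 7: 'bc' -> no
  Position 8: 'cd' -> no
  Position 9: 'dc' -> no
  Position 10: 'cb' -> no
  Position 11: 'be' -> no
  Position 12: 'ea' -> no
  Position 13: 'ab' -> no
Total matches: 2

2


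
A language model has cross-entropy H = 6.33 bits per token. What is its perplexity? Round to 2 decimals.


Perplexity formula: PP = 2^H
H = 6.33
PP = 2^6.33
Decompose: 2^6.33 = 2^6 * 2^0.33
2^6 = 64, 2^0.33 ~ 1.2570134
PP ~ 64 * 1.2570134 = 80.4488576
Rounded to 2 decimals: 80.45

80.45


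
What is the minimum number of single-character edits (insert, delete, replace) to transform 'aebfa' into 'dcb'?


Building DP table for s1='aebfa' (len 5) and s2='dcb' (len 3):
       d  c  b
    0  1  2  3
  a 1  1  2  3
  e 2  2  2  3
  b 3  3  3  2
  f 4  4  4  3
  a 5  5  5  4
Edit distance = dp[5][3] = 4

4


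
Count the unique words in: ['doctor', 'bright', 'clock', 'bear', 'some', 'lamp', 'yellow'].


Listing all tokens and tracking unique types:
  Token 1: 'doctor' -> NEW (unique so far: 1)
  Token 2: 'bright' -> NEW (unique so far: 2)
  Token 3: 'clock' -> NEW (unique so far: 3)
  Token 4: 'bear' -> NEW (unique so far: 4)
  Token 5: 'some' -> NEW (unique so far: 5)
  Token 6: 'lamp' -> NEW (unique so far: 6)
  Token 7: 'yellow' -> NEW (unique so far: 7)
Unique types: ('bear', 'bright', 'clock', 'doctor', 'lamp', 'some', 'yellow')
Vocabulary size: 7

7


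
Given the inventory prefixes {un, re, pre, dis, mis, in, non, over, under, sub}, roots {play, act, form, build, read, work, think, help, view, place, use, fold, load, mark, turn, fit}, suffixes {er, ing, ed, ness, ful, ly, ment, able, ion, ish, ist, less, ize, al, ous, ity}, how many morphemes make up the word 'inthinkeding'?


Segmenting 'inthinkeding' against the inventory:
  'in' -> prefix (morpheme 1)
  'think' -> root (morpheme 2)
  'ed' -> suffix (morpheme 3)
  'ing' -> suffix (morpheme 4)
Total morphemes: 4

4


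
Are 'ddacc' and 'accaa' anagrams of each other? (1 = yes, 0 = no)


Sort characters of 'ddacc': 'accdd'
Sort characters of 'accaa': 'aaacc'
Sorted forms differ -> they are NOT anagrams
Result: 0

0


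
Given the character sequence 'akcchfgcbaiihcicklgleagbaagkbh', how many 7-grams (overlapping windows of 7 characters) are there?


String 'akcchfgcbaiihcicklgleagbaagkbh' has length L = 30.
Number of overlapping n-grams = L - n + 1
Substituting: 30 - 7 + 1 = 24

24


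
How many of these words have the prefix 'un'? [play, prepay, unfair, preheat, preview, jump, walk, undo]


Checking each word for prefix 'un':
  'play' -> no (count: 0)
  'prepay' -> no (count: 0)
  'unfair' -> YES, starts with 'un' (count: 1)
  'preheat' -> no (count: 1)
  'preview' -> no (count: 1)
  'jump' -> no (count: 1)
  'walk' -> no (count: 1)
  'undo' -> YES, starts with 'un' (count: 2)
Total with prefix 'un': 2

2


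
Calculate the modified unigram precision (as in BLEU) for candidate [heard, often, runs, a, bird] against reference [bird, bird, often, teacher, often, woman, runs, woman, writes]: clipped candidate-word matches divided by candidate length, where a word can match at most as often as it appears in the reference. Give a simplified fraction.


Reference word counts: {'bird': 2, 'often': 2, 'runs': 1, 'teacher': 1, 'woman': 2, 'writes': 1}
Checking each candidate word (with clipping):
  'heard' -> not in reference -> no match (matches: 0)
  'often' -> in reference (ref count 2, used 1/2) -> match (matches: 1)
  'runs' -> in reference (ref count 1, used 1/1) -> match (matches: 2)
  'a' -> not in reference -> no match (matches: 2)
  'bird' -> in reference (ref count 2, used 1/2) -> match (matches: 3)
Clipped matches: 3, Candidate length: 5
Precision = 3/5

3/5


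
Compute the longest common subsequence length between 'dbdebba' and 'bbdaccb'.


DP table for LCS of 'dbdebba' and 'bbdaccb':
       b  b  d  a  c  c  b
    0  0  0  0  0  0  0  0
  d 0  0  0  1  1  1  1  1
  b 0  1  1  1  1  1  1  2
  d 0  1  1  2  2  2  2  2
  e 0  1  1  2  2  2  2  2
  b 0  1  2  2  2  2  2  3
  b 0  1  2  2  2  2  2  3
  a 0  1  2  2  3  3  3  3
LCS: 'bdb'
LCS length = 3

3


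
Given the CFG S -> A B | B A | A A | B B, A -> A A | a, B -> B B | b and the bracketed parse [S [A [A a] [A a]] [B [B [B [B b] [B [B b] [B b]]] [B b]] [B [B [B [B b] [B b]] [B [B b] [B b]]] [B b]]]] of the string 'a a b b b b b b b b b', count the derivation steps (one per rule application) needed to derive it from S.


Every bracketed nonterminal node [X ...] in the tree is produced by exactly one rule application.
Reading the tree off as a leftmost derivation:
  Step 1: S  =>  A B   (applied S -> A B)
  Step 2: A B  =>  A A B   (applied A -> A A)
  Step 3: A A B  =>  a A B   (applied A -> a)
  Step 4: a A B  =>  a a B   (applied A -> a)
  Step 5: a a B  =>  a a B B   (applied B -> B B)
  Step 6: a a B B  =>  a a B B B   (applied B -> B B)
  Step 7: a a B B B  =>  a a B B B B   (applied B -> B B)
  Step 8: a a B B B B  =>  a a b B B B   (applied B -> b)
  Step 9: a a b B B B  =>  a a b B B B B   (applied B -> B B)
  Step 10: a a b B B B B  =>  a a b b B B B   (applied B -> b)
  Step 11: a a b b B B B  =>  a a b b b B B   (applied B -> b)
  Step 12: a a b b b B B  =>  a a b b b b B   (applied B -> b)
  Step 13: a a b b b b B  =>  a a b b b b B B   (applied B -> B B)
  Step 14: a a b b b b B B  =>  a a b b b b B B B   (applied B -> B B)
  Step 15: a a b b b b B B B  =>  a a b b b b B B B B   (applied B -> B B)
  Step 16: a a b b b b B B B B  =>  a a b b b b b B B B   (applied B -> b)
  Step 17: a a b b b b b B B B  =>  a a b b b b b b B B   (applied B -> b)
  Step 18: a a b b b b b b B B  =>  a a b b b b b b B B B   (applied B -> B B)
  Step 19: a a b b b b b b B B B  =>  a a b b b b b b b B B   (applied B -> b)
  Step 20: a a b b b b b b b B B  =>  a a b b b b b b b b B   (applied B -> b)
  Step 21: a a b b b b b b b b B  =>  a a b b b b b b b b b   (applied B -> b)
Final yield: a a b b b b b b b b b
Total rewrite steps: 21

21


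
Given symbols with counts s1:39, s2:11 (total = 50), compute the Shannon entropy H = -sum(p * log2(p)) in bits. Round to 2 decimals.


Computing entropy H = -sum(p_i * log2(p_i)):
  s1: p = 39/50 = 0.7800, -p*log2(p) = 0.2796
  s2: p = 11/50 = 0.2200, -p*log2(p) = 0.4806
H = sum of terms = 0.7602
Rounded to 2 decimals: 0.76

0.76


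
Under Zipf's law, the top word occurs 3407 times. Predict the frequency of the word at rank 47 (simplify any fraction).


Zipf's law: freq(rank) = f1 / rank
f1 = 3407, rank = 47
freq = 3407 / 47
GCD(3407, 47) = 1
Simplified: 3407/47

3407/47


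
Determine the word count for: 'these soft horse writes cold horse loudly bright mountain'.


Counting words by splitting on spaces:
  Word 1: 'these'
  Word 2: 'soft'
  Word 3: 'horse'
  Word 4: 'writes'
  Word 5: 'cold'
  Word 6: 'horse'
  Word 7: 'loudly'
  Word 8: 'bright'
  Word 9: 'mountain'
Total words: 9

9


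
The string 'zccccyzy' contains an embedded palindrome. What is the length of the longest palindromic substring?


Scanning 'zccccyzy' for palindromic substrings.
Substring at positions 1-4: 'cccc'.
Check: reverse('cccc') = 'cccc' -> palindrome confirmed.
Neighbouring characters ('z' / 'y') break symmetry, so it cannot extend further.
No longer palindromic substring exists; longest length = 4

4


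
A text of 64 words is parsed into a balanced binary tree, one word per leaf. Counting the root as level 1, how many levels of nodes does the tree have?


In a balanced binary tree with n leaves the deepest leaf is ceil(log2(n)) edges below the root,
so counting node levels inclusive of root and leaves gives ceil(log2(n)) + 1 levels.
log2(64) = 6.0000
ceil(6.0000) = 6
levels = 6 + 1 = 7

7


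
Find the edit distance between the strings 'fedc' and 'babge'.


Building DP table for s1='fedc' (len 4) and s2='babge' (len 5):
       b  a  b  g  e
    0  1  2  3  4  5
  f 1  1  2  3  4  5
  e 2  2  2  3  4  4
  d 3  3  3  3  4  5
  c 4  4  4  4  4  5
Edit distance = dp[4][5] = 5

5


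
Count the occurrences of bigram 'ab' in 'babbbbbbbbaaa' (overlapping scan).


Scanning 'babbbbbbbbaaa' for bigram 'ab':
  Position 0: 'ba' -> no
  Position 1: 'ab' -> MATCH
  Position 2: 'bb' -> no
  Position 3: 'bb' -> no
  Position 4: 'bb' -> no
  Position 5: 'bb' -> no
  Position 6: 'bb' -> no
  Position 7: 'bb' -> no
  Position 8: 'bb' -> no
  Position 9: 'ba' -> no
  Position 10: 'aa' -> no
  Position 11: 'aa' -> no
Total matches: 1

1


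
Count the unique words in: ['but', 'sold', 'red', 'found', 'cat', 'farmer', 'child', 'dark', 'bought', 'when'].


Listing all tokens and tracking unique types:
  Token 1: 'but' -> NEW (unique so far: 1)
  Token 2: 'sold' -> NEW (unique so far: 2)
  Token 3: 'red' -> NEW (unique so far: 3)
  Token 4: 'found' -> NEW (unique so far: 4)
  Token 5: 'cat' -> NEW (unique so far: 5)
  Token 6: 'farmer' -> NEW (unique so far: 6)
  Token 7: 'child' -> NEW (unique so far: 7)
  Token 8: 'dark' -> NEW (unique so far: 8)
  Token 9: 'bought' -> NEW (unique so far: 9)
  Token 10: 'when' -> NEW (unique so far: 10)
Unique types: ('bought', 'but', 'cat', 'child', 'dark', 'farmer', 'found', 'red', 'sold', 'when')
Vocabulary size: 10

10


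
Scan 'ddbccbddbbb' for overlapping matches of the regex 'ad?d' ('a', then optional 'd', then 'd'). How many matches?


Pattern: ad?d means 'a', then optional 'd', then 'd'.
Scanning 'ddbccbddbbb' position-by-position:
  Pos 0: window 'ddb' -> no
  Pos 1: window 'dbc' -> no
  Pos 2: window 'bcc' -> no
  Pos 3: window 'ccb' -> no
  Pos 4: window 'cbd' -> no
  Pos 5: window 'bdd' -> no
  Pos 6: window 'ddb' -> no
  Pos 7: window 'dbb' -> no
  Pos 8: window 'bbb' -> no
  Pos 9: window 'bb' -> no
  Pos 10: window 'b' -> no
Total matches: 0

0


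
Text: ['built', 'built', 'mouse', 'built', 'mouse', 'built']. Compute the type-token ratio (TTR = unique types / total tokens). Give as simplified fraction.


Tokens: 6
Unique types: ('built', 'mouse') = 2
TTR = 2/6
Simplify: divide both by 2 -> 1/3
TTR = 1/3

1/3


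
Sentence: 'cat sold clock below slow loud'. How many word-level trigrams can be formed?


Word trigrams from [6] words:
  Trigram 1: (cat sold clock)
  Trigram 2: (sold clock below)
  Trigram 3: (clock below slow)
  Trigram 4: (below slow loud)
Total word trigrams: 6 - 2 = 4

4


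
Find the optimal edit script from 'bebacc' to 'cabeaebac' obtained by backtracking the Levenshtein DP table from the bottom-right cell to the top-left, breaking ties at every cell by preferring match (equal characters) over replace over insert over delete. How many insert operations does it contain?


Edit distance = 5. Backtracking from cell (6, 9) with preference match > replace > insert > delete,
then listing the resulting alignment 'bebacc' -> 'cabeaebac' left to right:
  Step 1: insert 'c' [insertion #1]
  Step 2: insert 'a' [insertion #2]
  Step 3: keep 'b'
  Step 4: insert 'e' [insertion #3]
  Step 5: insert 'a' [insertion #4]
  Step 6: keep 'e'
  Step 7: keep 'b'
  Step 8: keep 'a'
  Step 9: delete 'c'
  Step 10: keep 'c'
Total insertions: 4

4


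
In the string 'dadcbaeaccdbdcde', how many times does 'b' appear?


Scanning 'dadcbaeaccdbdcde' for 'b':
  Position 4: 'b' -> MATCH (count: 1)
  Position 11: 'b' -> MATCH (count: 2)
Total occurrences of 'b': 2

2


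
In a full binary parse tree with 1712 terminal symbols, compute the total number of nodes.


Leaf nodes (terminals): 1712
Internal nodes = n - 1 = 1712 - 1 = 1711
Total = leaves + internal = 1712 + 1711 = 3423

3423


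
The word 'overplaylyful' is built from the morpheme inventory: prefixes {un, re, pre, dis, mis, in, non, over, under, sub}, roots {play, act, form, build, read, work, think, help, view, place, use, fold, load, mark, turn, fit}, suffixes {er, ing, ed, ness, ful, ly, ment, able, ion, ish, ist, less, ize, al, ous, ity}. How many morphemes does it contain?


Segmenting 'overplaylyful' against the inventory:
  'over' -> prefix (morpheme 1)
  'play' -> root (morpheme 2)
  'ly' -> suffix (morpheme 3)
  'ful' -> suffix (morpheme 4)
Total morphemes: 4

4


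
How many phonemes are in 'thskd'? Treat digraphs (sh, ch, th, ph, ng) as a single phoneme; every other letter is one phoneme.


Parsing 'thskd' greedily, digraphs first:
  'th' -> digraph (1 consonant phoneme) (phonemes so far: 1)
  's' -> consonant phoneme (phonemes so far: 2)
  'k' -> consonant phoneme (phonemes so far: 3)
  'd' -> consonant phoneme (phonemes so far: 4)
Total phonemes: 4

4


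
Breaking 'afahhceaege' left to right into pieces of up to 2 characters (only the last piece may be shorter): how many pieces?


'afahhceaege' has 11 characters.
Chunking with max size 2:
  Chunk 1: 'af' (positions 0-1)
  Chunk 2: 'ah' (positions 2-3)
  Chunk 3: 'hc' (positions 4-5)
  Chunk 4: 'ea' (positions 6-7)
  Chunk 5: 'eg' (positions 8-9)
  Chunk 6: 'e' (positions 10-10)
Total chunks: ceil(11 / 2) = 6

6


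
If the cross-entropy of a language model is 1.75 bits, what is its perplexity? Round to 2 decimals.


Perplexity formula: PP = 2^H
H = 1.75
PP = 2^1.75
Decompose: 2^1.75 = 2^1 * 2^0.75
2^1 = 2, 2^0.75 ~ 1.6817928
PP ~ 2 * 1.6817928 = 3.3635856
Rounded to 2 decimals: 3.36

3.36


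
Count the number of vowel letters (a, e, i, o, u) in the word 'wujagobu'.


Scanning each character of 'wujagobu':
  Position 1: 'w' -> consonant (running count: 0)
  Position 2: 'u' -> vowel (running count: 1)
  Position 3: 'j' -> consonant (running count: 1)
  Position 4: 'a' -> vowel (running count: 2)
  Position 5: 'g' -> consonant (running count: 2)
  Position 6: 'o' -> vowel (running count: 3)
  Position 7: 'b' -> consonant (running count: 3)
  Position 8: 'u' -> vowel (running count: 4)
Total vowels: 4

4


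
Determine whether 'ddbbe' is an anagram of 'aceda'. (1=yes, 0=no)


Sort characters of 'ddbbe': 'bbdde'
Sort characters of 'aceda': 'aacde'
Sorted forms differ -> they are NOT anagrams
Result: 0

0


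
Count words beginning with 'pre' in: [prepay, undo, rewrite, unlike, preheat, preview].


Checking each word for prefix 'pre':
  'prepay' -> YES, starts with 'pre' (count: 1)
  'undo' -> no (count: 1)
  'rewrite' -> no (count: 1)
  'unlike' -> no (count: 1)
  'preheat' -> YES, starts with 'pre' (count: 2)
  'preview' -> YES, starts with 'pre' (count: 3)
Total with prefix 'pre': 3

3


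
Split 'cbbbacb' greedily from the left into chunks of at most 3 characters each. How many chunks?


'cbbbacb' has 7 characters.
Chunking with max size 3:
  Chunk 1: 'cbb' (positions 0-2)
  Chunk 2: 'bac' (positions 3-5)
  Chunk 3: 'b' (positions 6-6)
Total chunks: ceil(7 / 3) = 3

3


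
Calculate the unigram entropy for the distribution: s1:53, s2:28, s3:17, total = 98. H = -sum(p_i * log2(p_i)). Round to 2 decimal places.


Computing entropy H = -sum(p_i * log2(p_i)):
  s1: p = 53/98 = 0.5408, -p*log2(p) = 0.4796
  s2: p = 28/98 = 0.2857, -p*log2(p) = 0.5164
  s3: p = 17/98 = 0.1735, -p*log2(p) = 0.4384
H = sum of terms = 1.4344
Rounded to 2 decimals: 1.43

1.43


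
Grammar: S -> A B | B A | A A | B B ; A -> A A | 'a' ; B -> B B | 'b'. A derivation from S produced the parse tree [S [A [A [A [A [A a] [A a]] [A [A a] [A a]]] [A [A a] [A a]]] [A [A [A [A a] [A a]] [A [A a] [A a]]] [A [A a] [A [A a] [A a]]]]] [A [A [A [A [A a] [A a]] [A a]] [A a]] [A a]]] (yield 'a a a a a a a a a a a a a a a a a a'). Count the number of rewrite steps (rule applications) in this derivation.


Every bracketed nonterminal node [X ...] in the tree is produced by exactly one rule application.
Reading the tree off as a leftmost derivation:
  Step 1: S  =>  A A   (applied S -> A A)
  Step 2: A A  =>  A A A   (applied A -> A A)
  Step 3: A A A  =>  A A A A   (applied A -> A A)
  Step 4: A A A A  =>  A A A A A   (applied A -> A A)
  Step 5: A A A A A  =>  A A A A A A   (applied A -> A A)
  Step 6: A A A A A A  =>  a A A A A A   (applied A -> a)
  Step 7: a A A A A A  =>  a a A A A A   (applied A -> a)
  Step 8: a a A A A A  =>  a a A A A A A   (applied A -> A A)
  Step 9: a a A A A A A  =>  a a a A A A A   (applied A -> a)
  Step 10: a a a A A A A  =>  a a a a A A A   (applied A -> a)
  Step 11: a a a a A A A  =>  a a a a A A A A   (applied A -> A A)
  Step 12: a a a a A A A A  =>  a a a a a A A A   (applied A -> a)
  Step 13: a a a a a A A A  =>  a a a a a a A A   (applied A -> a)
  Step 14: a a a a a a A A  =>  a a a a a a A A A   (applied A -> A A)
  Step 15: a a a a a a A A A  =>  a a a a a a A A A A   (applied A -> A A)
  Step 16: a a a a a a A A A A  =>  a a a a a a A A A A A   (applied A -> A A)
  Step 17: a a a a a a A A A A A  =>  a a a a a a a A A A A   (applied A -> a)
  Step 18: a a a a a a a A A A A  =>  a a a a a a a a A A A   (applied A -> a)
  Step 19: a a a a a a a a A A A  =>  a a a a a a a a A A A A   (applied A -> A A)
  Step 20: a a a a a a a a A A A A  =>  a a a a a a a a a A A A   (applied A -> a)
  Step 21: a a a a a a a a a A A A  =>  a a a a a a a a a a A A   (applied A -> a)
  Step 22: a a a a a a a a a a A A  =>  a a a a a a a a a a A A A   (applied A -> A A)
  Step 23: a a a a a a a a a a A A A  =>  a a a a a a a a a a a A A   (applied A -> a)
  Step 24: a a a a a a a a a a a A A  =>  a a a a a a a a a a a A A A   (applied A -> A A)
  Step 25: a a a a a a a a a a a A A A  =>  a a a a a a a a a a a a A A   (applied A -> a)
  Step 26: a a a a a a a a a a a a A A  =>  a a a a a a a a a a a a a A   (applied A -> a)
  Step 27: a a a a a a a a a a a a a A  =>  a a a a a a a a a a a a a A A   (applied A -> A A)
  Step 28: a a a a a a a a a a a a a A A  =>  a a a a a a a a a a a a a A A A   (applied A -> A A)
  Step 29: a a a a a a a a a a a a a A A A  =>  a a a a a a a a a a a a a A A A A   (applied A -> A A)
  Step 30: a a a a a a a a a a a a a A A A A  =>  a a a a a a a a a a a a a A A A A A   (applied A -> A A)
  Step 31: a a a a a a a a a a a a a A A A A A  =>  a a a a a a a a a a a a a a A A A A   (applied A -> a)
  Step 32: a a a a a a a a a a a a a a A A A A  =>  a a a a a a a a a a a a a a a A A A   (applied A -> a)
  Step 33: a a a a a a a a a a a a a a a A A A  =>  a a a a a a a a a a a a a a a a A A   (applied A -> a)
  Step 34: a a a a a a a a a a a a a a a a A A  =>  a a a a a a a a a a a a a a a a a A   (applied A -> a)
  Step 35: a a a a a a a a a a a a a a a a a A  =>  a a a a a a a a a a a a a a a a a a   (applied A -> a)
Final yield: a a a a a a a a a a a a a a a a a a
Total rewrite steps: 35

35


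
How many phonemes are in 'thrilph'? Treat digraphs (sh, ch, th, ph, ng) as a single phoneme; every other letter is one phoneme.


Parsing 'thrilph' greedily, digraphs first:
  'th' -> digraph (1 consonant phoneme) (phonemes so far: 1)
  'r' -> consonant phoneme (phonemes so far: 2)
  'i' -> vowel phoneme (phonemes so far: 3)
  'l' -> consonant phoneme (phonemes so far: 4)
  'ph' -> digraph (1 consonant phoneme) (phonemes so far: 5)
Total phonemes: 5

5


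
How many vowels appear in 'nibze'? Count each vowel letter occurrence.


Scanning each character of 'nibze':
  Position 1: 'n' -> consonant (running count: 0)
  Position 2: 'i' -> vowel (running count: 1)
  Position 3: 'b' -> consonant (running count: 1)
  Position 4: 'z' -> consonant (running count: 1)
  Position 5: 'e' -> vowel (running count: 2)
Total vowels: 2

2


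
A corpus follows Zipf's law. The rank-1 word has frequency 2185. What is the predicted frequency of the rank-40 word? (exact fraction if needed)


Zipf's law: freq(rank) = f1 / rank
f1 = 2185, rank = 40
freq = 2185 / 40
GCD(2185, 40) = 5
Simplified: 437/8

437/8


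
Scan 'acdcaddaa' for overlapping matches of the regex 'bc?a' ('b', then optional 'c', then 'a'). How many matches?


Pattern: bc?a means 'b', then optional 'c', then 'a'.
Scanning 'acdcaddaa' position-by-position:
  Pos 0: window 'acd' -> no
  Pos 1: window 'cdc' -> no
  Pos 2: window 'dca' -> no
  Pos 3: window 'cad' -> no
  Pos 4: window 'add' -> no
  Pos 5: window 'dda' -> no
  Pos 6: window 'daa' -> no
  Pos 7: window 'aa' -> no
  Pos 8: window 'a' -> no
Total matches: 0

0


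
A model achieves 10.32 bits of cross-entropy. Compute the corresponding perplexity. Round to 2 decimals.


Perplexity formula: PP = 2^H
H = 10.32
PP = 2^10.32
Decompose: 2^10.32 = 2^10 * 2^0.32
2^10 = 1024, 2^0.32 ~ 1.2483305
PP ~ 1024 * 1.2483305 = 1278.2904320
Rounded to 2 decimals: 1278.29

1278.29
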